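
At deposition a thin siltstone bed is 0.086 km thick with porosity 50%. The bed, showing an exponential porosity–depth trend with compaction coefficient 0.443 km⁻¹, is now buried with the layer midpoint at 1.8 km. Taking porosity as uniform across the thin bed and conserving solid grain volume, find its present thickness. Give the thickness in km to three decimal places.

0.056 km

Porosity at 1.8 km: φ = 0.5·exp(−0.443×1.8) = 0.2252
Solid-volume conservation: h(1−φ) = h₀(1−φ₀) ⇒ h = h₀·(1−φ₀)/(1−φ)
h = 0.086 × (1 − 0.5)/(1 − 0.2252) = 0.086 × 0.6454 = 0.0555 km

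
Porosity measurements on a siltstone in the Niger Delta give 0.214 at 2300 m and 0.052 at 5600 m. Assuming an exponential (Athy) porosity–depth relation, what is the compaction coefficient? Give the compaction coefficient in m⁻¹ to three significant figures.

0.000429 m⁻¹

Working in km (1 km = 1000 m; c in km⁻¹ = c in m⁻¹ × 1000):
Athy: φ(Z) = φ₀ e^(−cZ) ⇒ φ₁/φ₂ = e^{c(Z₂−Z₁)} ⇒ c = ln(φ₁/φ₂)/(Z₂−Z₁)
c = ln(0.214/0.052) / (5.6 − 2.3) = ln(4.115) / 3.3 = 1.4147 / 3.3 = 0.4287 km⁻¹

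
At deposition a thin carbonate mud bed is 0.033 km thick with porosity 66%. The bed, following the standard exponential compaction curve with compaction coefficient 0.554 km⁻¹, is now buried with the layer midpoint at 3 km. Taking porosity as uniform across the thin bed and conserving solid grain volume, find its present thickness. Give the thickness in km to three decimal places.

Porosity at 3 km: n = 0.66·exp(−0.554×3) = 0.1252
Solid-volume conservation: h(1−n) = h₀(1−n₀) ⇒ h = h₀·(1−n₀)/(1−n)
h = 0.033 × (1 − 0.66)/(1 − 0.1252) = 0.033 × 0.3887 = 0.0128 km

0.013 km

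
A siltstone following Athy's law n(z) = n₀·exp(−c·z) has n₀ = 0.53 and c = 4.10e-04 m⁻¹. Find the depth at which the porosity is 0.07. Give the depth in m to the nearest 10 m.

Working in km (1 km = 1000 m; c in km⁻¹ = c in m⁻¹ × 1000):
Invert Athy's law: z = ln(n₀/n) / c
z = ln(0.53/0.07) / 0.41 = ln(7.571) / 0.41 = 2.0244 / 0.41 = 4.938 km

4940 m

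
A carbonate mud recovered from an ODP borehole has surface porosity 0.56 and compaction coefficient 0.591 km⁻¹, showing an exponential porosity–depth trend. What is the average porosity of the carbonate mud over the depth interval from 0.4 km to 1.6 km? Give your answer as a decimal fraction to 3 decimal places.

0.317

⟨φ⟩ = (1/(Z₂−Z₁)) ∫ φ₀ e^(−kZ) dZ = φ₀·(e^(−k·Z₁) − e^(−k·Z₂)) / (k·(Z₂−Z₁))
e^(−0.591×0.4) = 0.7895; e^(−0.591×1.6) = 0.3884
⟨φ⟩ = 0.56 × (0.7895 − 0.3884) / (0.591 × 1.2) = 0.56 × 0.5655 = 0.3167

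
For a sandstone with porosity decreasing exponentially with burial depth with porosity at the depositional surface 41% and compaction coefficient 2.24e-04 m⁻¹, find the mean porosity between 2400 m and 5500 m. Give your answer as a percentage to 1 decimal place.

17.3%

Working in km (1 km = 1000 m; c in km⁻¹ = c in m⁻¹ × 1000):
⟨phi⟩ = (1/(Z₂−Z₁)) ∫ phi₀ e^(−cZ) dZ = phi₀·(e^(−c·Z₁) − e^(−c·Z₂)) / (c·(Z₂−Z₁))
e^(−0.224×2.4) = 0.5841; e^(−0.224×5.5) = 0.2917
⟨phi⟩ = 0.41 × (0.5841 − 0.2917) / (0.224 × 3.1) = 0.41 × 0.4211 = 0.1727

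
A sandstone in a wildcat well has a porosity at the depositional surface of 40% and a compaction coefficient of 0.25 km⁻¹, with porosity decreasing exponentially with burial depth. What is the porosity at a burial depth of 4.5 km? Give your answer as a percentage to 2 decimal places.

phi = phi₀·exp(−k·z) = 0.4 × exp(−0.25 × 4.5) = 0.4 × exp(−1.125)
  = 0.4 × 0.3247 = 0.1299

12.99%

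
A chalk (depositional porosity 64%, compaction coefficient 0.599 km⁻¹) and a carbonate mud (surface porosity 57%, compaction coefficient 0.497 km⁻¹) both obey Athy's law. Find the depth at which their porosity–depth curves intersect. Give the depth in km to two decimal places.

1.14 km

Set φ₀ₐ e^(−βₐz) = φ₀ᵦ e^(−βᵦz) ⇒ ln(φ₀ₐ/φ₀ᵦ) = (βₐ − βᵦ)·z
z = ln(0.64/0.57) / (0.599 − 0.497) = 0.1158 / 0.102 = 1.136 km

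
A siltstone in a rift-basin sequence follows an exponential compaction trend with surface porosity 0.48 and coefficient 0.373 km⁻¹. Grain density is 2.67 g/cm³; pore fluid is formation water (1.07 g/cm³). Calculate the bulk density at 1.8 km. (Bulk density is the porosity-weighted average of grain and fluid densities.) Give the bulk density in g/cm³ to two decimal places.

Porosity at depth: φ = 0.48·exp(−0.373×1.8) = 0.48×0.5110 = 0.2453
Bulk density: ρ_b = (1−φ)ρ_g + φ·ρ_f = 0.7547×2.67 + 0.2453×1.07
       = 2.015 + 0.262 = 2.278 g/cm³

2.28 g/cm³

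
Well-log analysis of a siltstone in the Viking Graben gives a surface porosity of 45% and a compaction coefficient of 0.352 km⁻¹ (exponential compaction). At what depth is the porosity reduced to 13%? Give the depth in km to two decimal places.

Invert Athy's law: z = ln(φ₀/φ) / k
z = ln(0.45/0.13) / 0.352 = ln(3.462) / 0.352 = 1.2417 / 0.352 = 3.528 km

3.53 km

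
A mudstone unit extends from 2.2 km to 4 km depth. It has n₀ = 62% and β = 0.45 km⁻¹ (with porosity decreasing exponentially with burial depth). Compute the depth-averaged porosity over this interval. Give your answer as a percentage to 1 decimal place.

15.8%

⟨n⟩ = (1/(Z₂−Z₁)) ∫ n₀ e^(−βZ) dZ = n₀·(e^(−β·Z₁) − e^(−β·Z₂)) / (β·(Z₂−Z₁))
e^(−0.45×2.2) = 0.3716; e^(−0.45×4) = 0.1653
⟨n⟩ = 0.62 × (0.3716 − 0.1653) / (0.45 × 1.8) = 0.62 × 0.2547 = 0.1579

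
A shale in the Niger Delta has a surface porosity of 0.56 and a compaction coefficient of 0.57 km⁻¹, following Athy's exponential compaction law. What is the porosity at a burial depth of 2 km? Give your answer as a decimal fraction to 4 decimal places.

phi = phi₀·exp(−k·Z) = 0.56 × exp(−0.57 × 2) = 0.56 × exp(−1.14)
  = 0.56 × 0.3198 = 0.1791

0.1791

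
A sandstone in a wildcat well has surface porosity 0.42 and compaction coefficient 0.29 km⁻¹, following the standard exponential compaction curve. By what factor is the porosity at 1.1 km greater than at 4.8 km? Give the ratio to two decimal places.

n(Z₁)/n(Z₂) = e^(−β·Z₁)/e^(−β·Z₂) = e^{β(Z₂−Z₁)}
= exp(0.29 × 3.7) = exp(1.073) = 2.9241

2.92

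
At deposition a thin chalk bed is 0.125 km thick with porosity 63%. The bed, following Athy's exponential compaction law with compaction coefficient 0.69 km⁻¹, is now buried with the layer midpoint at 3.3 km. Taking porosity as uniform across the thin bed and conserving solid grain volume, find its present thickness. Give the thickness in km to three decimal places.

Porosity at 3.3 km: phi = 0.63·exp(−0.69×3.3) = 0.0646
Solid-volume conservation: h(1−phi) = h₀(1−phi₀) ⇒ h = h₀·(1−phi₀)/(1−phi)
h = 0.125 × (1 − 0.63)/(1 − 0.0646) = 0.125 × 0.3956 = 0.0494 km

0.049 km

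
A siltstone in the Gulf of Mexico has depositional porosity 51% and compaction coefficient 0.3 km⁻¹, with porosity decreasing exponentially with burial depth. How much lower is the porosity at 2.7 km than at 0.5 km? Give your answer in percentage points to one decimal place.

phi(0.5) = 0.51·e^(−0.3×0.5) = 0.4390
phi(2.7) = 0.51·e^(−0.3×2.7) = 0.2269
Δphi = 0.4390 − 0.2269 = 0.2121

21.2 percentage points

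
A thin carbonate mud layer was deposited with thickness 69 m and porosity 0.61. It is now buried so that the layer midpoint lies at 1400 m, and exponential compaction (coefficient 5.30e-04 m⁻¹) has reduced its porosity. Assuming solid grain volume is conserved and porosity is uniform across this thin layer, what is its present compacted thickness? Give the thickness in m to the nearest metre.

Working in km (1 km = 1000 m; k in km⁻¹ = k in m⁻¹ × 1000):
Porosity at 1.4 km: n = 0.61·exp(−0.53×1.4) = 0.2905
Solid-volume conservation: h(1−n) = h₀(1−n₀) ⇒ h = h₀·(1−n₀)/(1−n)
h = 0.069 × (1 − 0.61)/(1 − 0.2905) = 0.069 × 0.5497 = 0.0379 km

38 m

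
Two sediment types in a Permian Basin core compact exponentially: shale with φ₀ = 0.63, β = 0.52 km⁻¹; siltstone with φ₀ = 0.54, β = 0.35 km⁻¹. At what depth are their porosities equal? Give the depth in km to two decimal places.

0.91 km

Set φ₀ₐ e^(−βₐd) = φ₀ᵦ e^(−βᵦd) ⇒ ln(φ₀ₐ/φ₀ᵦ) = (βₐ − βᵦ)·d
d = ln(0.63/0.54) / (0.52 − 0.35) = 0.1542 / 0.17 = 0.907 km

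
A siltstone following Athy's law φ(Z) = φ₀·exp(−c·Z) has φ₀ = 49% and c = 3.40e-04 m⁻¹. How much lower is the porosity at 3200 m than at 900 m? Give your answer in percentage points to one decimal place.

Working in km (1 km = 1000 m; c in km⁻¹ = c in m⁻¹ × 1000):
φ(0.9) = 0.49·e^(−0.34×0.9) = 0.3608
φ(3.2) = 0.49·e^(−0.34×3.2) = 0.1651
Δφ = 0.3608 − 0.1651 = 0.1958

19.6 percentage points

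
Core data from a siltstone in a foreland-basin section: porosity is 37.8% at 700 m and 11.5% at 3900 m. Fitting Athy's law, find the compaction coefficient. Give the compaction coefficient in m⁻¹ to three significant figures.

Working in km (1 km = 1000 m; β in km⁻¹ = β in m⁻¹ × 1000):
Athy: φ(d) = φ₀ e^(−βd) ⇒ φ₁/φ₂ = e^{β(d₂−d₁)} ⇒ β = ln(φ₁/φ₂)/(d₂−d₁)
β = ln(0.378/0.115) / (3.9 − 0.7) = ln(3.287) / 3.2 = 1.1900 / 3.2 = 0.3719 km⁻¹

0.000372 m⁻¹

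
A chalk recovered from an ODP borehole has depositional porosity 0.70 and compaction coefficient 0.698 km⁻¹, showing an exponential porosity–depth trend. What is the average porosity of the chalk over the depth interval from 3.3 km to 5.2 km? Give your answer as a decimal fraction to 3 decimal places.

0.039

⟨phi⟩ = (1/(Z₂−Z₁)) ∫ phi₀ e^(−βZ) dZ = phi₀·(e^(−β·Z₁) − e^(−β·Z₂)) / (β·(Z₂−Z₁))
e^(−0.698×3.3) = 0.0999; e^(−0.698×5.2) = 0.0265
⟨phi⟩ = 0.7 × (0.0999 − 0.0265) / (0.698 × 1.9) = 0.7 × 0.0553 = 0.0387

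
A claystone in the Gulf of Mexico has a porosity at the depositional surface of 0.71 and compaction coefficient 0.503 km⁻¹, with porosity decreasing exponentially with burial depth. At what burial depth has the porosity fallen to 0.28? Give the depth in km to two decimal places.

Invert Athy's law: Z = ln(φ₀/φ) / k
Z = ln(0.71/0.28) / 0.503 = ln(2.536) / 0.503 = 0.9305 / 0.503 = 1.850 km

1.85 km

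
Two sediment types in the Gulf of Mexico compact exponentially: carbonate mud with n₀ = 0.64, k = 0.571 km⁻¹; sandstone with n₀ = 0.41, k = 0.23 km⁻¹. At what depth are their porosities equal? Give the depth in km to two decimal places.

1.31 km

Set n₀ₐ e^(−kₐZ) = n₀ᵦ e^(−kᵦZ) ⇒ ln(n₀ₐ/n₀ᵦ) = (kₐ − kᵦ)·Z
Z = ln(0.64/0.41) / (0.571 − 0.23) = 0.4453 / 0.341 = 1.306 km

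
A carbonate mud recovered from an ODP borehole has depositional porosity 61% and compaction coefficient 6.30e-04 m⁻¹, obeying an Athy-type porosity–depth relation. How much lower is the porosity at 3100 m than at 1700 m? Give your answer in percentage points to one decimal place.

12.2 percentage points

Working in km (1 km = 1000 m; β in km⁻¹ = β in m⁻¹ × 1000):
phi(1.7) = 0.61·e^(−0.63×1.7) = 0.2090
phi(3.1) = 0.61·e^(−0.63×3.1) = 0.0865
Δphi = 0.2090 − 0.0865 = 0.1225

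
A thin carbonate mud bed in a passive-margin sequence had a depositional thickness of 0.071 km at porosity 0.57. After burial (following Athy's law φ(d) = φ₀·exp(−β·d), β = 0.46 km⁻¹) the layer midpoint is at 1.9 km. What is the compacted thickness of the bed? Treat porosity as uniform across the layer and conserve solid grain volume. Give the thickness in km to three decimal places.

0.040 km

Porosity at 1.9 km: φ = 0.57·exp(−0.46×1.9) = 0.2378
Solid-volume conservation: h(1−φ) = h₀(1−φ₀) ⇒ h = h₀·(1−φ₀)/(1−φ)
h = 0.071 × (1 − 0.57)/(1 − 0.2378) = 0.071 × 0.5642 = 0.0401 km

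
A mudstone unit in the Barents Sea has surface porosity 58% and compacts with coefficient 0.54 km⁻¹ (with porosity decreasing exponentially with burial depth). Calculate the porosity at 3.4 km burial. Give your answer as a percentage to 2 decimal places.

n = n₀·exp(−k·z) = 0.58 × exp(−0.54 × 3.4) = 0.58 × exp(−1.836)
  = 0.58 × 0.1595 = 0.0925

9.25%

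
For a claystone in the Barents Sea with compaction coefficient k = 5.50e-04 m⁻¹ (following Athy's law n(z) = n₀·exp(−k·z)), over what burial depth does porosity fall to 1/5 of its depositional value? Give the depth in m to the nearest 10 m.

2930 m

Working in km (1 km = 1000 m; k in km⁻¹ = k in m⁻¹ × 1000):
n/n₀ = 1/5 ⇒ exp(−k·z) = 1/5 ⇒ z = ln(5) / k
z = 1.6094 / 0.55 = 2.926 km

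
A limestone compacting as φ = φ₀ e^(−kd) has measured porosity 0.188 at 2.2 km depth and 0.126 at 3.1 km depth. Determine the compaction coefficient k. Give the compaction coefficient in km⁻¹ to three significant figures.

0.445 km⁻¹

Athy: φ(d) = φ₀ e^(−kd) ⇒ φ₁/φ₂ = e^{k(d₂−d₁)} ⇒ k = ln(φ₁/φ₂)/(d₂−d₁)
k = ln(0.188/0.126) / (3.1 − 2.2) = ln(1.492) / 0.9 = 0.4002 / 0.9 = 0.4446 km⁻¹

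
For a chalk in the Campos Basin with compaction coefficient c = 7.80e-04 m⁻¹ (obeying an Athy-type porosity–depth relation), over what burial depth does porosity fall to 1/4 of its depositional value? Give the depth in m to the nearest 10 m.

1780 m

Working in km (1 km = 1000 m; c in km⁻¹ = c in m⁻¹ × 1000):
n/n₀ = 1/4 ⇒ exp(−c·z) = 1/4 ⇒ z = ln(4) / c
z = 1.3863 / 0.78 = 1.777 km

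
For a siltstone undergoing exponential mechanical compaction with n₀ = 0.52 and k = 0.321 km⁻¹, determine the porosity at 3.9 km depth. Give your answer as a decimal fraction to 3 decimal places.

n = n₀·exp(−k·z) = 0.52 × exp(−0.321 × 3.9) = 0.52 × exp(−1.252)
  = 0.52 × 0.2860 = 0.1487

0.149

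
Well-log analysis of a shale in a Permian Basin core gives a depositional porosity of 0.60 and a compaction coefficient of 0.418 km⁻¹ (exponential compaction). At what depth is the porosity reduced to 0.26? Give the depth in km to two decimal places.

Invert Athy's law: d = ln(φ₀/φ) / β
d = ln(0.6/0.26) / 0.418 = ln(2.308) / 0.418 = 0.8362 / 0.418 = 2.001 km

2.00 km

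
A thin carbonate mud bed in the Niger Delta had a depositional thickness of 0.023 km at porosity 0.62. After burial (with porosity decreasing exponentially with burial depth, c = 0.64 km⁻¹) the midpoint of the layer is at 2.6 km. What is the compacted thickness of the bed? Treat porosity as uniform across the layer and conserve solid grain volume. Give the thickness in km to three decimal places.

0.010 km

Porosity at 2.6 km: phi = 0.62·exp(−0.64×2.6) = 0.1174
Solid-volume conservation: h(1−phi) = h₀(1−phi₀) ⇒ h = h₀·(1−phi₀)/(1−phi)
h = 0.023 × (1 − 0.62)/(1 − 0.1174) = 0.023 × 0.4306 = 0.0099 km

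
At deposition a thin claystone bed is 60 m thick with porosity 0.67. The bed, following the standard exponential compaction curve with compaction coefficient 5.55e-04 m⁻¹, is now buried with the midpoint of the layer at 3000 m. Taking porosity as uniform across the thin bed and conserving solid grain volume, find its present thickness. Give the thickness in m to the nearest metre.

23 m

Working in km (1 km = 1000 m; k in km⁻¹ = k in m⁻¹ × 1000):
Porosity at 3 km: phi = 0.67·exp(−0.555×3) = 0.1268
Solid-volume conservation: h(1−phi) = h₀(1−phi₀) ⇒ h = h₀·(1−phi₀)/(1−phi)
h = 0.06 × (1 − 0.67)/(1 − 0.1268) = 0.06 × 0.3779 = 0.0227 km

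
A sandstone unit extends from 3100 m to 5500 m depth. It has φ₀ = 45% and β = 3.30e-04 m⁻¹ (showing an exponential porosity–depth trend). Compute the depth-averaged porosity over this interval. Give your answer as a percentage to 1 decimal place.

11.2%

Working in km (1 km = 1000 m; β in km⁻¹ = β in m⁻¹ × 1000):
⟨φ⟩ = (1/(Z₂−Z₁)) ∫ φ₀ e^(−βZ) dZ = φ₀·(e^(−β·Z₁) − e^(−β·Z₂)) / (β·(Z₂−Z₁))
e^(−0.33×3.1) = 0.3595; e^(−0.33×5.5) = 0.1628
⟨φ⟩ = 0.45 × (0.3595 − 0.1628) / (0.33 × 2.4) = 0.45 × 0.2483 = 0.1117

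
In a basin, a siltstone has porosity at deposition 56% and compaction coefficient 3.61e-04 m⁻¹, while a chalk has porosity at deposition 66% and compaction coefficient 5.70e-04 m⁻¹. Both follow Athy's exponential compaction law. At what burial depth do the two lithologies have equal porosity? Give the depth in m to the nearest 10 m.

790 m

Working in km (1 km = 1000 m; β in km⁻¹ = β in m⁻¹ × 1000):
Set phi₀ₐ e^(−βₐd) = phi₀ᵦ e^(−βᵦd) ⇒ ln(phi₀ₐ/phi₀ᵦ) = (βₐ − βᵦ)·d
d = ln(0.56/0.66) / (0.361 − 0.57) = -0.1643 / -0.209 = 0.786 km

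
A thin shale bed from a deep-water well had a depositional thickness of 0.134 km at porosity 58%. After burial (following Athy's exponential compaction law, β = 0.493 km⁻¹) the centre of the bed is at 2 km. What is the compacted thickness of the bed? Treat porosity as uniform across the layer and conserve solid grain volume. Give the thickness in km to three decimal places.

0.072 km

Porosity at 2 km: φ = 0.58·exp(−0.493×2) = 0.2164
Solid-volume conservation: h(1−φ) = h₀(1−φ₀) ⇒ h = h₀·(1−φ₀)/(1−φ)
h = 0.134 × (1 − 0.58)/(1 − 0.2164) = 0.134 × 0.5360 = 0.0718 km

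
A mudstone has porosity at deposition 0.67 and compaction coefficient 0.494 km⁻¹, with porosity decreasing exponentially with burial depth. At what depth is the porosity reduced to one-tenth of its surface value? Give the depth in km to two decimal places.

phi/phi₀ = 1/10 ⇒ exp(−β·d) = 1/10 ⇒ d = ln(10) / β
d = 2.3026 / 0.494 = 4.661 km

4.66 km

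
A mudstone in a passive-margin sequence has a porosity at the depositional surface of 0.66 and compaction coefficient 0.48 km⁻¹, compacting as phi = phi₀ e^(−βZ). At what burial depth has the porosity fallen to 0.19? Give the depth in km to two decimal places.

Invert Athy's law: Z = ln(phi₀/phi) / β
Z = ln(0.66/0.19) / 0.48 = ln(3.474) / 0.48 = 1.2452 / 0.48 = 2.594 km

2.59 km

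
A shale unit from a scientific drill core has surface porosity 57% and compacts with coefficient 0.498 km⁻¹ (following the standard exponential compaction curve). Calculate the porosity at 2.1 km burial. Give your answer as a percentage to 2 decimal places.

20.03%

n = n₀·exp(−k·z) = 0.57 × exp(−0.498 × 2.1) = 0.57 × exp(−1.046)
  = 0.57 × 0.3514 = 0.2003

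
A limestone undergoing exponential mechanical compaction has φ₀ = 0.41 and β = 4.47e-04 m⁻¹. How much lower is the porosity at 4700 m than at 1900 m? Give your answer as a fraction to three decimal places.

Working in km (1 km = 1000 m; β in km⁻¹ = β in m⁻¹ × 1000):
φ(1.9) = 0.41·e^(−0.447×1.9) = 0.1754
φ(4.7) = 0.41·e^(−0.447×4.7) = 0.0502
Δφ = 0.1754 − 0.0502 = 0.1252

0.125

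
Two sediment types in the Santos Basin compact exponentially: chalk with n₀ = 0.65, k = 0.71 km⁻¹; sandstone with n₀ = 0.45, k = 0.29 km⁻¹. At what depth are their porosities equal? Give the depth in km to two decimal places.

Set n₀ₐ e^(−kₐz) = n₀ᵦ e^(−kᵦz) ⇒ ln(n₀ₐ/n₀ᵦ) = (kₐ − kᵦ)·z
z = ln(0.65/0.45) / (0.71 − 0.29) = 0.3677 / 0.42 = 0.876 km

0.88 km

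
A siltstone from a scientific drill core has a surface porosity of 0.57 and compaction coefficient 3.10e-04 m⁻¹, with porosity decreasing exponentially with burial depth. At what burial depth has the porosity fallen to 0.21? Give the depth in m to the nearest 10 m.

3220 m

Working in km (1 km = 1000 m; k in km⁻¹ = k in m⁻¹ × 1000):
Invert Athy's law: z = ln(φ₀/φ) / k
z = ln(0.57/0.21) / 0.31 = ln(2.714) / 0.31 = 0.9985 / 0.31 = 3.221 km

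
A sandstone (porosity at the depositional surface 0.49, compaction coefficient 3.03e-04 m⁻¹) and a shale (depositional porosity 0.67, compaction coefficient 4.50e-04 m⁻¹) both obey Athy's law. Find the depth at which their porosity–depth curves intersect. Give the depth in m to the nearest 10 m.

Working in km (1 km = 1000 m; k in km⁻¹ = k in m⁻¹ × 1000):
Set n₀ₐ e^(−kₐZ) = n₀ᵦ e^(−kᵦZ) ⇒ ln(n₀ₐ/n₀ᵦ) = (kₐ − kᵦ)·Z
Z = ln(0.49/0.67) / (0.303 − 0.45) = -0.3129 / -0.147 = 2.128 km

2130 m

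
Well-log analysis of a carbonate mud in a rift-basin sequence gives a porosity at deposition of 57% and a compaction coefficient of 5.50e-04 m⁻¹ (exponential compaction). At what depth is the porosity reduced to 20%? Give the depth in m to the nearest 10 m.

1900 m

Working in km (1 km = 1000 m; c in km⁻¹ = c in m⁻¹ × 1000):
Invert Athy's law: d = ln(phi₀/phi) / c
d = ln(0.57/0.2) / 0.55 = ln(2.85) / 0.55 = 1.0473 / 0.55 = 1.904 km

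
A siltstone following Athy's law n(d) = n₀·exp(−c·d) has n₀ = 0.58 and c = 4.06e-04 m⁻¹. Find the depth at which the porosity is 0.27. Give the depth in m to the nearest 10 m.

Working in km (1 km = 1000 m; c in km⁻¹ = c in m⁻¹ × 1000):
Invert Athy's law: d = ln(n₀/n) / c
d = ln(0.58/0.27) / 0.406 = ln(2.148) / 0.406 = 0.7646 / 0.406 = 1.883 km

1880 m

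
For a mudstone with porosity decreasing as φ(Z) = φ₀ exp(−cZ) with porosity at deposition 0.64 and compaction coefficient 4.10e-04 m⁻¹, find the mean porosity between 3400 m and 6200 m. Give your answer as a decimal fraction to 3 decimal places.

0.094

Working in km (1 km = 1000 m; c in km⁻¹ = c in m⁻¹ × 1000):
⟨φ⟩ = (1/(Z₂−Z₁)) ∫ φ₀ e^(−cZ) dZ = φ₀·(e^(−c·Z₁) − e^(−c·Z₂)) / (c·(Z₂−Z₁))
e^(−0.41×3.4) = 0.2481; e^(−0.41×6.2) = 0.0787
⟨φ⟩ = 0.64 × (0.2481 − 0.0787) / (0.41 × 2.8) = 0.64 × 0.1475 = 0.0944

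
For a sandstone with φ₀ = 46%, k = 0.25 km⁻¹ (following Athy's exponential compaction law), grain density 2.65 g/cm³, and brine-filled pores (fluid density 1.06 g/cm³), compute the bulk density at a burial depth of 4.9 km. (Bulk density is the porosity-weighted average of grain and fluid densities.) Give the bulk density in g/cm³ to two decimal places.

Porosity at depth: φ = 0.46·exp(−0.25×4.9) = 0.46×0.2938 = 0.1351
Bulk density: ρ_b = (1−φ)ρ_g + φ·ρ_f = 0.8649×2.65 + 0.1351×1.06
       = 2.292 + 0.143 = 2.435 g/cm³

2.44 g/cm³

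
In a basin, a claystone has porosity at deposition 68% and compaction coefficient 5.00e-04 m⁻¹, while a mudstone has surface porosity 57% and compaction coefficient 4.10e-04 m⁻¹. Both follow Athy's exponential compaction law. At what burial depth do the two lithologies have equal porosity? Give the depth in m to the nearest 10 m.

1960 m

Working in km (1 km = 1000 m; c in km⁻¹ = c in m⁻¹ × 1000):
Set phi₀ₐ e^(−cₐd) = phi₀ᵦ e^(−cᵦd) ⇒ ln(phi₀ₐ/phi₀ᵦ) = (cₐ − cᵦ)·d
d = ln(0.68/0.57) / (0.5 − 0.41) = 0.1765 / 0.09 = 1.961 km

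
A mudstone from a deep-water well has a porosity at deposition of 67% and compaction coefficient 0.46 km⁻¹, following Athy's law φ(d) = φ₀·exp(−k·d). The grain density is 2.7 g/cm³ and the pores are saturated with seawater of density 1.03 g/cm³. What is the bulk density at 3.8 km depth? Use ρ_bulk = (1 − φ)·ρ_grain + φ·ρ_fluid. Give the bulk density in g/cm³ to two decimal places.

2.51 g/cm³

Porosity at depth: φ = 0.67·exp(−0.46×3.8) = 0.67×0.1741 = 0.1167
Bulk density: ρ_b = (1−φ)ρ_g + φ·ρ_f = 0.8833×2.7 + 0.1167×1.03
       = 2.385 + 0.120 = 2.505 g/cm³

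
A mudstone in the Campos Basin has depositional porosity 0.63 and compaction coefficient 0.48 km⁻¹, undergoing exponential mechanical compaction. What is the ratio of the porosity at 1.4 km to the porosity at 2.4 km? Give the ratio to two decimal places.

n(Z₁)/n(Z₂) = e^(−β·Z₁)/e^(−β·Z₂) = e^{β(Z₂−Z₁)}
= exp(0.48 × 1) = exp(0.48) = 1.6161

1.62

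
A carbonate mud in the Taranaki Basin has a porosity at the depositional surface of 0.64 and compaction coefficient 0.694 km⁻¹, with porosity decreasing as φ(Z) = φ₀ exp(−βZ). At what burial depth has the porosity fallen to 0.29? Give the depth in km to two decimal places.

Invert Athy's law: Z = ln(φ₀/φ) / β
Z = ln(0.64/0.29) / 0.694 = ln(2.207) / 0.694 = 0.7916 / 0.694 = 1.141 km

1.14 km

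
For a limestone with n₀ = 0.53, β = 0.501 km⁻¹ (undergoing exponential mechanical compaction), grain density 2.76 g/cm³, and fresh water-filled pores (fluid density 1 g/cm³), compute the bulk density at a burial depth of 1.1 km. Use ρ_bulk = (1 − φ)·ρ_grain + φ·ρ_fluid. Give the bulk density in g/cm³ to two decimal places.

Porosity at depth: n = 0.53·exp(−0.501×1.1) = 0.53×0.5763 = 0.3054
Bulk density: ρ_b = (1−n)ρ_g + n·ρ_f = 0.6946×2.76 + 0.3054×1
       = 1.917 + 0.305 = 2.222 g/cm³

2.22 g/cm³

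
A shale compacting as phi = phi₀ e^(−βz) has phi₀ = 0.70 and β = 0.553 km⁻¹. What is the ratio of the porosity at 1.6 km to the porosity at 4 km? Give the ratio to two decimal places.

3.77

phi(z₁)/phi(z₂) = e^(−β·z₁)/e^(−β·z₂) = e^{β(z₂−z₁)}
= exp(0.553 × 2.4) = exp(1.327) = 3.7705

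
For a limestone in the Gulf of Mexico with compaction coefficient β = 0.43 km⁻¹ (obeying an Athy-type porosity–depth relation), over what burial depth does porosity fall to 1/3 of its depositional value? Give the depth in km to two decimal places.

n/n₀ = 1/3 ⇒ exp(−β·z) = 1/3 ⇒ z = ln(3) / β
z = 1.0986 / 0.43 = 2.555 km

2.55 km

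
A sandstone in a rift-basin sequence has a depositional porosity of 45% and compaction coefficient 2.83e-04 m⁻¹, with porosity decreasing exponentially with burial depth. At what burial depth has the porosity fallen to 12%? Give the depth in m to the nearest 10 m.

Working in km (1 km = 1000 m; β in km⁻¹ = β in m⁻¹ × 1000):
Invert Athy's law: Z = ln(phi₀/phi) / β
Z = ln(0.45/0.12) / 0.283 = ln(3.75) / 0.283 = 1.3218 / 0.283 = 4.671 km

4670 m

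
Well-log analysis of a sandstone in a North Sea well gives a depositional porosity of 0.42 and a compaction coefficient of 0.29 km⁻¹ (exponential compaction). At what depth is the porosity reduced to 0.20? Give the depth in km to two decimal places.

2.56 km

Invert Athy's law: d = ln(phi₀/phi) / β
d = ln(0.42/0.2) / 0.29 = ln(2.1) / 0.29 = 0.7419 / 0.29 = 2.558 km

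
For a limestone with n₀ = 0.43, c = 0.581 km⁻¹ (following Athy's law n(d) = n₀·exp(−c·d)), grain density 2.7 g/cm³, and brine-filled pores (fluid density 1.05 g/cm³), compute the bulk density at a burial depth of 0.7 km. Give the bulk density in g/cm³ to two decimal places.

Porosity at depth: n = 0.43·exp(−0.581×0.7) = 0.43×0.6658 = 0.2863
Bulk density: ρ_b = (1−n)ρ_g + n·ρ_f = 0.7137×2.7 + 0.2863×1.05
       = 1.927 + 0.301 = 2.228 g/cm³

2.23 g/cm³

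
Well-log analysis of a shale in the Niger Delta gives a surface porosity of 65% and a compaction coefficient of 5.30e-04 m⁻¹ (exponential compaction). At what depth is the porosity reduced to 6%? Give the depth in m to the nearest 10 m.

Working in km (1 km = 1000 m; k in km⁻¹ = k in m⁻¹ × 1000):
Invert Athy's law: z = ln(phi₀/phi) / k
z = ln(0.65/0.06) / 0.53 = ln(10.83) / 0.53 = 2.3826 / 0.53 = 4.496 km

4500 m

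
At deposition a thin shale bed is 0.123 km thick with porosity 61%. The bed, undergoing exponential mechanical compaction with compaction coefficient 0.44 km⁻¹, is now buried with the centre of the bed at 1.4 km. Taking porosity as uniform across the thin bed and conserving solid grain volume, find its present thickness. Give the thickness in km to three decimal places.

0.072 km

Porosity at 1.4 km: phi = 0.61·exp(−0.44×1.4) = 0.3295
Solid-volume conservation: h(1−phi) = h₀(1−phi₀) ⇒ h = h₀·(1−phi₀)/(1−phi)
h = 0.123 × (1 − 0.61)/(1 − 0.3295) = 0.123 × 0.5816 = 0.0715 km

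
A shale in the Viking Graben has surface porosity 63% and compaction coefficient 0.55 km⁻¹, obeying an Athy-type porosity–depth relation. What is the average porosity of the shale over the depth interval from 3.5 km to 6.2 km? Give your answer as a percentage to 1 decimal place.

⟨n⟩ = (1/(z₂−z₁)) ∫ n₀ e^(−βz) dz = n₀·(e^(−β·z₁) − e^(−β·z₂)) / (β·(z₂−z₁))
e^(−0.55×3.5) = 0.1459; e^(−0.55×6.2) = 0.0330
⟨n⟩ = 0.63 × (0.1459 − 0.0330) / (0.55 × 2.7) = 0.63 × 0.0760 = 0.0479

4.8%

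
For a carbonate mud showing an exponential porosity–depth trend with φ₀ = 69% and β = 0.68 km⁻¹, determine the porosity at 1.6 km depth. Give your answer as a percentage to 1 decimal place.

23.2%

φ = φ₀·exp(−β·d) = 0.69 × exp(−0.68 × 1.6) = 0.69 × exp(−1.088)
  = 0.69 × 0.3369 = 0.2325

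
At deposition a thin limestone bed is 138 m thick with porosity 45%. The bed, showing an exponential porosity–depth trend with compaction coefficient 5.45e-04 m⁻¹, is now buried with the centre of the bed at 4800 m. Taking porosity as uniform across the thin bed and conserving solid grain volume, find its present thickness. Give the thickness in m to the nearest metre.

78 m

Working in km (1 km = 1000 m; k in km⁻¹ = k in m⁻¹ × 1000):
Porosity at 4.8 km: φ = 0.45·exp(−0.545×4.8) = 0.0329
Solid-volume conservation: h(1−φ) = h₀(1−φ₀) ⇒ h = h₀·(1−φ₀)/(1−φ)
h = 0.138 × (1 − 0.45)/(1 − 0.0329) = 0.138 × 0.5687 = 0.0785 km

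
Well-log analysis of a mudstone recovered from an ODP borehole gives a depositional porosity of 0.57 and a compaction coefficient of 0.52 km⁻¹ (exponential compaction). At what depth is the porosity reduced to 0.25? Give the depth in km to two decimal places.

1.58 km

Invert Athy's law: Z = ln(φ₀/φ) / β
Z = ln(0.57/0.25) / 0.52 = ln(2.28) / 0.52 = 0.8242 / 0.52 = 1.585 km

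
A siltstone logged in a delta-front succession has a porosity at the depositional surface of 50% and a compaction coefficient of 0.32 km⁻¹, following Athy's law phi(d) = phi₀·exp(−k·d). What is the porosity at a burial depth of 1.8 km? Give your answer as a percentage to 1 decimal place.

28.1%

phi = phi₀·exp(−k·d) = 0.5 × exp(−0.32 × 1.8) = 0.5 × exp(−0.576)
  = 0.5 × 0.5621 = 0.2811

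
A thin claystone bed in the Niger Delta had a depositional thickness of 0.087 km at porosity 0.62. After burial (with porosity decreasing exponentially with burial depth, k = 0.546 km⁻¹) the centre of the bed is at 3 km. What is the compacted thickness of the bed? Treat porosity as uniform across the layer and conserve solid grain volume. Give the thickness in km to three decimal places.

0.038 km

Porosity at 3 km: n = 0.62·exp(−0.546×3) = 0.1205
Solid-volume conservation: h(1−n) = h₀(1−n₀) ⇒ h = h₀·(1−n₀)/(1−n)
h = 0.087 × (1 − 0.62)/(1 − 0.1205) = 0.087 × 0.4321 = 0.0376 km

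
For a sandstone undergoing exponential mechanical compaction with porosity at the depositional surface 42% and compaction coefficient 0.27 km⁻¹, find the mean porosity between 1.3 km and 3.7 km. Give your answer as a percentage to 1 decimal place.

21.8%

⟨phi⟩ = (1/(d₂−d₁)) ∫ phi₀ e^(−kd) dd = phi₀·(e^(−k·d₁) − e^(−k·d₂)) / (k·(d₂−d₁))
e^(−0.27×1.3) = 0.7040; e^(−0.27×3.7) = 0.3682
⟨phi⟩ = 0.42 × (0.7040 − 0.3682) / (0.27 × 2.4) = 0.42 × 0.5181 = 0.2176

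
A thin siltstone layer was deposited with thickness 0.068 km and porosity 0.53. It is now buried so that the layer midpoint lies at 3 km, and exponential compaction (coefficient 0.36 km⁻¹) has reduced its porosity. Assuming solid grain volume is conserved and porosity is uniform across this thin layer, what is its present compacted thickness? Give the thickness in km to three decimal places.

Porosity at 3 km: φ = 0.53·exp(−0.36×3) = 0.1800
Solid-volume conservation: h(1−φ) = h₀(1−φ₀) ⇒ h = h₀·(1−φ₀)/(1−φ)
h = 0.068 × (1 − 0.53)/(1 − 0.1800) = 0.068 × 0.5732 = 0.0390 km

0.039 km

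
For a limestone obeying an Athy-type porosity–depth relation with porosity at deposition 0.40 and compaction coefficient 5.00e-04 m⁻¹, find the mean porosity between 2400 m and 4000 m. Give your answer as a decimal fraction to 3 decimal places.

Working in km (1 km = 1000 m; β in km⁻¹ = β in m⁻¹ × 1000):
⟨φ⟩ = (1/(Z₂−Z₁)) ∫ φ₀ e^(−βZ) dZ = φ₀·(e^(−β·Z₁) − e^(−β·Z₂)) / (β·(Z₂−Z₁))
e^(−0.5×2.4) = 0.3012; e^(−0.5×4) = 0.1353
⟨φ⟩ = 0.4 × (0.3012 − 0.1353) / (0.5 × 1.6) = 0.4 × 0.2073 = 0.0829

0.083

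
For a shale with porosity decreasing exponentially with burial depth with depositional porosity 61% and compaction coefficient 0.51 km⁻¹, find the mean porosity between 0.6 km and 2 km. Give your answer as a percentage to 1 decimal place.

32.1%

⟨n⟩ = (1/(d₂−d₁)) ∫ n₀ e^(−kd) dd = n₀·(e^(−k·d₁) − e^(−k·d₂)) / (k·(d₂−d₁))
e^(−0.51×0.6) = 0.7364; e^(−0.51×2) = 0.3606
⟨n⟩ = 0.61 × (0.7364 − 0.3606) / (0.51 × 1.4) = 0.61 × 0.5263 = 0.3211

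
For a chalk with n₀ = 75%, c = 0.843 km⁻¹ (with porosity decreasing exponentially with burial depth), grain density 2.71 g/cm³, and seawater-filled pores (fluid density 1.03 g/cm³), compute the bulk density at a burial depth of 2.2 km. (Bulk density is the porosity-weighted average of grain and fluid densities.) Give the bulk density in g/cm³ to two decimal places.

2.51 g/cm³

Porosity at depth: n = 0.75·exp(−0.843×2.2) = 0.75×0.1565 = 0.1174
Bulk density: ρ_b = (1−n)ρ_g + n·ρ_f = 0.8826×2.71 + 0.1174×1.03
       = 2.392 + 0.121 = 2.513 g/cm³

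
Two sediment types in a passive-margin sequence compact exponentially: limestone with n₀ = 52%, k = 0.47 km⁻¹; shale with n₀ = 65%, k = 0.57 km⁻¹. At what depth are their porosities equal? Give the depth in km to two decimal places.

Set n₀ₐ e^(−kₐZ) = n₀ᵦ e^(−kᵦZ) ⇒ ln(n₀ₐ/n₀ᵦ) = (kₐ − kᵦ)·Z
Z = ln(0.52/0.65) / (0.47 − 0.57) = -0.2231 / -0.1 = 2.231 km

2.23 km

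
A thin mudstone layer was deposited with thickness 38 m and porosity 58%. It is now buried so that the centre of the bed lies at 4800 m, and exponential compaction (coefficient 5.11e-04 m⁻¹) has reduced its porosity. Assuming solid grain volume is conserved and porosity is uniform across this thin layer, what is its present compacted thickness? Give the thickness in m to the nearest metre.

Working in km (1 km = 1000 m; k in km⁻¹ = k in m⁻¹ × 1000):
Porosity at 4.8 km: phi = 0.58·exp(−0.511×4.8) = 0.0499
Solid-volume conservation: h(1−phi) = h₀(1−phi₀) ⇒ h = h₀·(1−phi₀)/(1−phi)
h = 0.038 × (1 − 0.58)/(1 − 0.0499) = 0.038 × 0.4421 = 0.0168 km

17 m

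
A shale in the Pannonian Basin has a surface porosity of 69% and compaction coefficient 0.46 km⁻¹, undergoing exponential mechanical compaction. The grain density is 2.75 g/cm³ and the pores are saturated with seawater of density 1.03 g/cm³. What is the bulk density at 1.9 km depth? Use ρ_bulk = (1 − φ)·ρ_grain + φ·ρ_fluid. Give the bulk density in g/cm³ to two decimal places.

Porosity at depth: phi = 0.69·exp(−0.46×1.9) = 0.69×0.4173 = 0.2879
Bulk density: ρ_b = (1−phi)ρ_g + phi·ρ_f = 0.7121×2.75 + 0.2879×1.03
       = 1.958 + 0.297 = 2.255 g/cm³

2.25 g/cm³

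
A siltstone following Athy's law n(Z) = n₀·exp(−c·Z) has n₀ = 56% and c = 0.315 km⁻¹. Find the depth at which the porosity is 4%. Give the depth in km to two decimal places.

8.38 km

Invert Athy's law: Z = ln(n₀/n) / c
Z = ln(0.56/0.04) / 0.315 = ln(14) / 0.315 = 2.6391 / 0.315 = 8.378 km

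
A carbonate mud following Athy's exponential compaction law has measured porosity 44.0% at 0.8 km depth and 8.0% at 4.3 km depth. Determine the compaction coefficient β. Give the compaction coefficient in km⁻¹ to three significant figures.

Athy: phi(Z) = phi₀ e^(−βZ) ⇒ phi₁/phi₂ = e^{β(Z₂−Z₁)} ⇒ β = ln(phi₁/phi₂)/(Z₂−Z₁)
β = ln(0.44/0.08) / (4.3 − 0.8) = ln(5.5) / 3.5 = 1.7047 / 3.5 = 0.4871 km⁻¹

0.487 km⁻¹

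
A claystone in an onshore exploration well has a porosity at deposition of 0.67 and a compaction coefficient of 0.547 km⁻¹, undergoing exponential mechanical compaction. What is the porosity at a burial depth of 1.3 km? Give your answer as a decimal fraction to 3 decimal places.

n = n₀·exp(−c·d) = 0.67 × exp(−0.547 × 1.3) = 0.67 × exp(−0.7111)
  = 0.67 × 0.4911 = 0.3290

0.329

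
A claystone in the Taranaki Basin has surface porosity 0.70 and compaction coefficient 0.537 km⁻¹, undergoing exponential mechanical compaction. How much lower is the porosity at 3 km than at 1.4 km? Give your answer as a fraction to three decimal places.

0.190

phi(1.4) = 0.7·e^(−0.537×1.4) = 0.3301
phi(3) = 0.7·e^(−0.537×3) = 0.1398
Δphi = 0.3301 − 0.1398 = 0.1903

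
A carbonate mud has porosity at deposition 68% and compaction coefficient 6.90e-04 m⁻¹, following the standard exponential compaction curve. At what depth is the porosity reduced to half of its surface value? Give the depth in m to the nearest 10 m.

1000 m

Working in km (1 km = 1000 m; β in km⁻¹ = β in m⁻¹ × 1000):
φ/φ₀ = 1/2 ⇒ exp(−β·z) = 1/2 ⇒ z = ln(2) / β
z = 0.6931 / 0.69 = 1.005 km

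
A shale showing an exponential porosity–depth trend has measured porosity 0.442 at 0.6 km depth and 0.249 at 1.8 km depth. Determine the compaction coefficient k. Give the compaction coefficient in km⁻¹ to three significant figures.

Athy: φ(z) = φ₀ e^(−kz) ⇒ φ₁/φ₂ = e^{k(z₂−z₁)} ⇒ k = ln(φ₁/φ₂)/(z₂−z₁)
k = ln(0.442/0.249) / (1.8 − 0.6) = ln(1.775) / 1.2 = 0.5739 / 1.2 = 0.4782 km⁻¹

0.478 km⁻¹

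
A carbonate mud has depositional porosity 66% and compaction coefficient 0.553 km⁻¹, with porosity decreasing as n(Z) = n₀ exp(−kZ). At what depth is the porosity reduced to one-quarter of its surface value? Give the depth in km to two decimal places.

2.51 km

n/n₀ = 1/4 ⇒ exp(−k·Z) = 1/4 ⇒ Z = ln(4) / k
Z = 1.3863 / 0.553 = 2.507 km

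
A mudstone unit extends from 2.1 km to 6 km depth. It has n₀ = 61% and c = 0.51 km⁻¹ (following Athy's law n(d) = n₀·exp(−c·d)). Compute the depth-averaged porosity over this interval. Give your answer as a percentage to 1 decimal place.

⟨n⟩ = (1/(d₂−d₁)) ∫ n₀ e^(−cd) dd = n₀·(e^(−c·d₁) − e^(−c·d₂)) / (c·(d₂−d₁))
e^(−0.51×2.1) = 0.3427; e^(−0.51×6) = 0.0469
⟨n⟩ = 0.61 × (0.3427 − 0.0469) / (0.51 × 3.9) = 0.61 × 0.1487 = 0.0907

9.1%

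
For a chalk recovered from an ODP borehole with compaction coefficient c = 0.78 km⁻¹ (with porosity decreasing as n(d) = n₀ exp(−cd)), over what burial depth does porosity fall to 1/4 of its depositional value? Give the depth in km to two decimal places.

1.78 km

n/n₀ = 1/4 ⇒ exp(−c·d) = 1/4 ⇒ d = ln(4) / c
d = 1.3863 / 0.78 = 1.777 km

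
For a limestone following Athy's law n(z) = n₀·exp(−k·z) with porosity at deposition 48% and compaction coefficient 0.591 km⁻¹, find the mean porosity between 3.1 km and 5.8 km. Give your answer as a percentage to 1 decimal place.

3.8%

⟨n⟩ = (1/(z₂−z₁)) ∫ n₀ e^(−kz) dz = n₀·(e^(−k·z₁) − e^(−k·z₂)) / (k·(z₂−z₁))
e^(−0.591×3.1) = 0.1601; e^(−0.591×5.8) = 0.0325
⟨n⟩ = 0.48 × (0.1601 − 0.0325) / (0.591 × 2.7) = 0.48 × 0.0800 = 0.0384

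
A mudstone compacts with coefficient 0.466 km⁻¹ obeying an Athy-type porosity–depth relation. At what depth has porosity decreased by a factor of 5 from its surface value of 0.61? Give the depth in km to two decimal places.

3.45 km

phi/phi₀ = 1/5 ⇒ exp(−c·d) = 1/5 ⇒ d = ln(5) / c
d = 1.6094 / 0.466 = 3.454 km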